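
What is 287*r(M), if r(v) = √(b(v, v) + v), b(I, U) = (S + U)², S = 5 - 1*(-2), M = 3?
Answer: 287*√103 ≈ 2912.7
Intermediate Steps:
S = 7 (S = 5 + 2 = 7)
b(I, U) = (7 + U)²
r(v) = √(v + (7 + v)²) (r(v) = √((7 + v)² + v) = √(v + (7 + v)²))
287*r(M) = 287*√(3 + (7 + 3)²) = 287*√(3 + 10²) = 287*√(3 + 100) = 287*√103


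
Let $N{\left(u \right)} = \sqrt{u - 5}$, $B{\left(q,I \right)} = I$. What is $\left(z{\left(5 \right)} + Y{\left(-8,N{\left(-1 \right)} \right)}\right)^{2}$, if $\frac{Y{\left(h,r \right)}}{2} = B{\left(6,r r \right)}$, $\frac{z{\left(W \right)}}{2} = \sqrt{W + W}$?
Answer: $184 - 48 \sqrt{10} \approx 32.211$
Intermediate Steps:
$z{\left(W \right)} = 2 \sqrt{2} \sqrt{W}$ ($z{\left(W \right)} = 2 \sqrt{W + W} = 2 \sqrt{2 W} = 2 \sqrt{2} \sqrt{W}$)
$N{\left(u \right)} = \sqrt{-5 + u}$
$Y{\left(h,r \right)} = 2 r^{2}$ ($Y{\left(h,r \right)} = 2 r r = 2 r^{2}$)
$\left(z{\left(5 \right)} + Y{\left(-8,N{\left(-1 \right)} \right)}\right)^{2} = \left(2 \sqrt{2} \sqrt{5} + 2 \left(\sqrt{-5 - 1}\right)^{2}\right)^{2} = \left(2 \sqrt{10} + 2 \left(\sqrt{-6}\right)^{2}\right)^{2} = \left(2 \sqrt{10} + 2 \left(i \sqrt{6}\right)^{2}\right)^{2} = \left(2 \sqrt{10} + 2 \left(-6\right)\right)^{2} = \left(2 \sqrt{10} - 12\right)^{2} = \left(-12 + 2 \sqrt{10}\right)^{2}$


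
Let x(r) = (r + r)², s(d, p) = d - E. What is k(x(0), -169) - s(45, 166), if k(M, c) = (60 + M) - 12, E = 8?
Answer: 11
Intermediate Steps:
s(d, p) = -8 + d (s(d, p) = d - 1*8 = d - 8 = -8 + d)
x(r) = 4*r² (x(r) = (2*r)² = 4*r²)
k(M, c) = 48 + M
k(x(0), -169) - s(45, 166) = (48 + 4*0²) - (-8 + 45) = (48 + 4*0) - 1*37 = (48 + 0) - 37 = 48 - 37 = 11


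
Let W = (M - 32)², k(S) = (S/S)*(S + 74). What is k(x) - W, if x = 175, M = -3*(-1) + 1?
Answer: -535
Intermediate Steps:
M = 4 (M = 3 + 1 = 4)
k(S) = 74 + S (k(S) = 1*(74 + S) = 74 + S)
W = 784 (W = (4 - 32)² = (-28)² = 784)
k(x) - W = (74 + 175) - 1*784 = 249 - 784 = -535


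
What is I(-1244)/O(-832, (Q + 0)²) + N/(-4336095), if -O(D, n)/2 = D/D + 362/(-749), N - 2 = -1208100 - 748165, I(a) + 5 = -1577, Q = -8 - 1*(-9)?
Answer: 1834200986/1197765 ≈ 1531.4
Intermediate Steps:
Q = 1 (Q = -8 + 9 = 1)
I(a) = -1582 (I(a) = -5 - 1577 = -1582)
N = -1956263 (N = 2 + (-1208100 - 748165) = 2 - 1956265 = -1956263)
O(D, n) = -774/749 (O(D, n) = -2*(D/D + 362/(-749)) = -2*(1 + 362*(-1/749)) = -2*(1 - 362/749) = -2*387/749 = -774/749)
I(-1244)/O(-832, (Q + 0)²) + N/(-4336095) = -1582/(-774/749) - 1956263/(-4336095) = -1582*(-749/774) - 1956263*(-1/4336095) = 592459/387 + 4189/9285 = 1834200986/1197765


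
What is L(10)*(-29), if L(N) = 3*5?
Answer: -435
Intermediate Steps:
L(N) = 15
L(10)*(-29) = 15*(-29) = -435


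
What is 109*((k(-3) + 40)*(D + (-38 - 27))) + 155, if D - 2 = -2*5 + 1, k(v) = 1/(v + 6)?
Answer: -316381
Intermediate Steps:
k(v) = 1/(6 + v)
D = -7 (D = 2 + (-2*5 + 1) = 2 + (-10 + 1) = 2 - 9 = -7)
109*((k(-3) + 40)*(D + (-38 - 27))) + 155 = 109*((1/(6 - 3) + 40)*(-7 + (-38 - 27))) + 155 = 109*((1/3 + 40)*(-7 - 65)) + 155 = 109*((⅓ + 40)*(-72)) + 155 = 109*((121/3)*(-72)) + 155 = 109*(-2904) + 155 = -316536 + 155 = -316381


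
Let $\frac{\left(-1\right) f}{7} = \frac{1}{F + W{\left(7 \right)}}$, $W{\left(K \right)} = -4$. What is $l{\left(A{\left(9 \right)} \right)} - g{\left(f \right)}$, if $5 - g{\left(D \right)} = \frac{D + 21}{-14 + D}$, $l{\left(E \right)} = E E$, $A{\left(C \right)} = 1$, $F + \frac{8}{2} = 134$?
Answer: $- \frac{1389}{253} \approx -5.4901$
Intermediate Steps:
$F = 130$ ($F = -4 + 134 = 130$)
$l{\left(E \right)} = E^{2}$
$f = - \frac{1}{18}$ ($f = - \frac{7}{130 - 4} = - \frac{7}{126} = \left(-7\right) \frac{1}{126} = - \frac{1}{18} \approx -0.055556$)
$g{\left(D \right)} = 5 - \frac{21 + D}{-14 + D}$ ($g{\left(D \right)} = 5 - \frac{D + 21}{-14 + D} = 5 - \frac{21 + D}{-14 + D}$)
$l{\left(A{\left(9 \right)} \right)} - g{\left(f \right)} = 1^{2} - \frac{-91 + 4 \left(- \frac{1}{18}\right)}{-14 - \frac{1}{18}} = 1 - \frac{-91 - \frac{2}{9}}{- \frac{253}{18}} = 1 - \left(- \frac{18}{253}\right) \left(- \frac{821}{9}\right) = 1 - \frac{1642}{253} = - \frac{1389}{253}$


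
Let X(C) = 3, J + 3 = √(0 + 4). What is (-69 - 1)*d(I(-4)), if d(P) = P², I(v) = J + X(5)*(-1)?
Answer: -1120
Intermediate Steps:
J = -1 (J = -3 + √(0 + 4) = -3 + √4 = -3 + 2 = -1)
I(v) = -4 (I(v) = -1 + 3*(-1) = -1 - 3 = -4)
(-69 - 1)*d(I(-4)) = (-69 - 1)*(-4)² = -70*16 = -1120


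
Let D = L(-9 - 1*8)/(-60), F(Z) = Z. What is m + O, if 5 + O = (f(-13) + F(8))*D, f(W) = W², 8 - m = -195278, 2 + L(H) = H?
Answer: 3906741/20 ≈ 1.9534e+5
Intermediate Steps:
L(H) = -2 + H
m = 195286 (m = 8 - 1*(-195278) = 8 + 195278 = 195286)
D = 19/60 (D = (-2 + (-9 - 1*8))/(-60) = (-2 + (-9 - 8))*(-1/60) = (-2 - 17)*(-1/60) = -19*(-1/60) = 19/60 ≈ 0.31667)
O = 1021/20 (O = -5 + ((-13)² + 8)*(19/60) = -5 + (169 + 8)*(19/60) = -5 + 177*(19/60) = -5 + 1121/20 = 1021/20 ≈ 51.050)
m + O = 195286 + 1021/20 = 3906741/20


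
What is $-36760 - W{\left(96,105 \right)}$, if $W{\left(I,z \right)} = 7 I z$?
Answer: $-107320$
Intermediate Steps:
$W{\left(I,z \right)} = 7 I z$
$-36760 - W{\left(96,105 \right)} = -36760 - 7 \cdot 96 \cdot 105 = -36760 - 70560 = -107320$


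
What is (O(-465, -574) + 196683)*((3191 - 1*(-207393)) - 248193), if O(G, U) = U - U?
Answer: -7397050947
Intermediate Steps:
O(G, U) = 0
(O(-465, -574) + 196683)*((3191 - 1*(-207393)) - 248193) = (0 + 196683)*((3191 - 1*(-207393)) - 248193) = 196683*((3191 + 207393) - 248193) = 196683*(210584 - 248193) = 196683*(-37609) = -7397050947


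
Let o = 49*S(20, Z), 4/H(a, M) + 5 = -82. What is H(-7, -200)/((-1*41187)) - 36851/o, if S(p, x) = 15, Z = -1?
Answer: -44015680993/877900905 ≈ -50.137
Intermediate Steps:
H(a, M) = -4/87 (H(a, M) = 4/(-5 - 82) = 4/(-87) = 4*(-1/87) = -4/87)
o = 735 (o = 49*15 = 735)
H(-7, -200)/((-1*41187)) - 36851/o = -4/(87*((-1*41187))) - 36851/735 = -4/87/(-41187) - 36851*1/735 = -4/87*(-1/41187) - 36851/735 = 4/3583269 - 36851/735 = -44015680993/877900905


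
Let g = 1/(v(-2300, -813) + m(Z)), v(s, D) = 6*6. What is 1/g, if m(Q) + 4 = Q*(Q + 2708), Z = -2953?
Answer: 723517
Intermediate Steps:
v(s, D) = 36
m(Q) = -4 + Q*(2708 + Q) (m(Q) = -4 + Q*(Q + 2708) = -4 + Q*(2708 + Q))
g = 1/723517 (g = 1/(36 + (-4 + (-2953)² + 2708*(-2953))) = 1/(36 + (-4 + 8720209 - 7996724)) = 1/(36 + 723481) = 1/723517 ≈ 1.3821e-6)
1/g = 1/(1/723517) = 723517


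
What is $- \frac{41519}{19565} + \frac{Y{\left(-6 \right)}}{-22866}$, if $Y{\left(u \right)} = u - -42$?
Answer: $- \frac{158346299}{74562215} \approx -2.1237$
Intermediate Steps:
$Y{\left(u \right)} = 42 + u$ ($Y{\left(u \right)} = u + 42 = 42 + u$)
$- \frac{41519}{19565} + \frac{Y{\left(-6 \right)}}{-22866} = - \frac{41519}{19565} + \frac{42 - 6}{-22866} = \left(-41519\right) \frac{1}{19565} + 36 \left(- \frac{1}{22866}\right) = - \frac{41519}{19565} - \frac{6}{3811} = - \frac{158346299}{74562215}$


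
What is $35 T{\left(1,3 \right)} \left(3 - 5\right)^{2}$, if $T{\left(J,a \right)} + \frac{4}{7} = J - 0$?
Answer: $60$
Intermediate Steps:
$T{\left(J,a \right)} = - \frac{4}{7} + J$ ($T{\left(J,a \right)} = - \frac{4}{7} + \left(J - 0\right) = - \frac{4}{7} + \left(J + 0\right) = - \frac{4}{7} + J$)
$35 T{\left(1,3 \right)} \left(3 - 5\right)^{2} = 35 \left(- \frac{4}{7} + 1\right) \left(3 - 5\right)^{2} = 35 \cdot \frac{3}{7} \left(-2\right)^{2} = 15 \cdot 4 = 60$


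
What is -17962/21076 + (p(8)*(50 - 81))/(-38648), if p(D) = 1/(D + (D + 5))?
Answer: -3644362385/4276362552 ≈ -0.85221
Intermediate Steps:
p(D) = 1/(5 + 2*D) (p(D) = 1/(D + (5 + D)) = 1/(5 + 2*D))
-17962/21076 + (p(8)*(50 - 81))/(-38648) = -17962/21076 + ((50 - 81)/(5 + 2*8))/(-38648) = -17962*1/21076 + (-31/(5 + 16))*(-1/38648) = -8981/10538 + (-31/21)*(-1/38648) = -8981/10538 + ((1/21)*(-31))*(-1/38648) = -8981/10538 - 31/21*(-1/38648) = -8981/10538 + 31/811608 = -3644362385/4276362552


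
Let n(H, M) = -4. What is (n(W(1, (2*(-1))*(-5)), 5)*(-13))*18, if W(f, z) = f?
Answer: 936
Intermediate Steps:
(n(W(1, (2*(-1))*(-5)), 5)*(-13))*18 = -4*(-13)*18 = 52*18 = 936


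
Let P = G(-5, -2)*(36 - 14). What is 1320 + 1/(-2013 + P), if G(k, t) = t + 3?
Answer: 2628119/1991 ≈ 1320.0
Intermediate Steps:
G(k, t) = 3 + t
P = 22 (P = (3 - 2)*(36 - 14) = 1*22 = 22)
1320 + 1/(-2013 + P) = 1320 + 1/(-2013 + 22) = 1320 + 1/(-1991) = 1320 - 1/1991 = 2628119/1991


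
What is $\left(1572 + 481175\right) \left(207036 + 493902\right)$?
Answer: $338375716686$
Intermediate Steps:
$\left(1572 + 481175\right) \left(207036 + 493902\right) = 482747 \cdot 700938 = 338375716686$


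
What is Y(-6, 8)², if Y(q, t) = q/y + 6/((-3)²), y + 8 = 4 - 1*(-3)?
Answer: 400/9 ≈ 44.444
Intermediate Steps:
y = -1 (y = -8 + (4 - 1*(-3)) = -8 + (4 + 3) = -8 + 7 = -1)
Y(q, t) = ⅔ - q (Y(q, t) = q/(-1) + 6/((-3)²) = q*(-1) + 6/9 = -q + 6*(⅑) = -q + ⅔ = ⅔ - q)
Y(-6, 8)² = (⅔ - 1*(-6))² = (⅔ + 6)² = (20/3)² = 400/9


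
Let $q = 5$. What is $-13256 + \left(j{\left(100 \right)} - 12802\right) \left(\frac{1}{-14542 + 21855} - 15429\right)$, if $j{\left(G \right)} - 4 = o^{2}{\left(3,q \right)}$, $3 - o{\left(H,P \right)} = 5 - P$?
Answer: $\frac{1442915036636}{7313} \approx 1.9731 \cdot 10^{8}$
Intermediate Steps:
$o{\left(H,P \right)} = -2 + P$ ($o{\left(H,P \right)} = 3 - \left(5 - P\right) = 3 + \left(-5 + P\right) = -2 + P$)
$j{\left(G \right)} = 13$ ($j{\left(G \right)} = 4 + \left(-2 + 5\right)^{2} = 4 + 3^{2} = 4 + 9 = 13$)
$-13256 + \left(j{\left(100 \right)} - 12802\right) \left(\frac{1}{-14542 + 21855} - 15429\right) = -13256 + \left(13 - 12802\right) \left(\frac{1}{-14542 + 21855} - 15429\right) = -13256 - 12789 \left(\frac{1}{7313} - 15429\right) = -13256 - - \frac{1443011977764}{7313} = -13256 + \frac{1443011977764}{7313} = \frac{1442915036636}{7313}$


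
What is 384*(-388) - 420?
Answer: -149412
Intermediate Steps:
384*(-388) - 420 = -148992 - 420 = -149412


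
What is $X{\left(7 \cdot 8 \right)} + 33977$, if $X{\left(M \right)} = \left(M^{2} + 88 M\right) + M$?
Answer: $42097$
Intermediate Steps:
$X{\left(M \right)} = M^{2} + 89 M$
$X{\left(7 \cdot 8 \right)} + 33977 = 7 \cdot 8 \left(89 + 7 \cdot 8\right) + 33977 = 56 \left(89 + 56\right) + 33977 = 56 \cdot 145 + 33977 = 8120 + 33977 = 42097$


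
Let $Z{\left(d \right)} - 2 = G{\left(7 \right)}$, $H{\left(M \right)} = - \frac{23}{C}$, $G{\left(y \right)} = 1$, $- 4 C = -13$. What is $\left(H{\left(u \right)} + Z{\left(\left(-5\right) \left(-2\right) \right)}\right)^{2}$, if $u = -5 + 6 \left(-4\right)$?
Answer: $\frac{2809}{169} \approx 16.621$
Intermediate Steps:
$C = \frac{13}{4}$ ($C = \left(- \frac{1}{4}\right) \left(-13\right) = \frac{13}{4} \approx 3.25$)
$u = -29$ ($u = -5 - 24 = -29$)
$H{\left(M \right)} = - \frac{92}{13}$ ($H{\left(M \right)} = - \frac{23}{\frac{13}{4}} = \left(-23\right) \frac{4}{13} = - \frac{92}{13}$)
$Z{\left(d \right)} = 3$ ($Z{\left(d \right)} = 2 + 1 = 3$)
$\left(H{\left(u \right)} + Z{\left(\left(-5\right) \left(-2\right) \right)}\right)^{2} = \left(- \frac{92}{13} + 3\right)^{2} = \left(- \frac{53}{13}\right)^{2} = \frac{2809}{169}$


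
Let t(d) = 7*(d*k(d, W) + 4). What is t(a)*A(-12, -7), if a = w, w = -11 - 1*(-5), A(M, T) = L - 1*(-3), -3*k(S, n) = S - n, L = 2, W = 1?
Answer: -350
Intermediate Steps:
k(S, n) = -S/3 + n/3 (k(S, n) = -(S - n)/3 = -S/3 + n/3)
A(M, T) = 5 (A(M, T) = 2 - 1*(-3) = 2 + 3 = 5)
w = -6 (w = -11 + 5 = -6)
a = -6
t(d) = 28 + 7*d*(1/3 - d/3) (t(d) = 7*(d*(-d/3 + (1/3)*1) + 4) = 7*(d*(-d/3 + 1/3) + 4) = 7*(d*(1/3 - d/3) + 4) = 7*(4 + d*(1/3 - d/3)) = 28 + 7*d*(1/3 - d/3))
t(a)*A(-12, -7) = (28 - 7/3*(-6)*(-1 - 6))*5 = (28 - 7/3*(-6)*(-7))*5 = (28 - 98)*5 = -70*5 = -350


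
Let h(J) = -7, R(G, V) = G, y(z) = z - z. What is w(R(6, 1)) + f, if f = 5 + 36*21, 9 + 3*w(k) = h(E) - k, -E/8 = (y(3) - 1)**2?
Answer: 2261/3 ≈ 753.67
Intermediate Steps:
y(z) = 0
E = -8 (E = -8*(0 - 1)**2 = -8*(-1)**2 = -8*1 = -8)
w(k) = -16/3 - k/3 (w(k) = -3 + (-7 - k)/3 = -3 + (-7/3 - k/3) = -16/3 - k/3)
f = 761 (f = 5 + 756 = 761)
w(R(6, 1)) + f = (-16/3 - 1/3*6) + 761 = (-16/3 - 2) + 761 = -22/3 + 761 = 2261/3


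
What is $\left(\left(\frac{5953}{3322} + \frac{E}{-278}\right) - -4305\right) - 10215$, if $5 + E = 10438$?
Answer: $- \frac{1372745763}{230879} \approx -5945.7$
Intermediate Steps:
$E = 10433$ ($E = -5 + 10438 = 10433$)
$\left(\left(\frac{5953}{3322} + \frac{E}{-278}\right) - -4305\right) - 10215 = \left(\left(\frac{5953}{3322} + \frac{10433}{-278}\right) - -4305\right) - 10215 = \left(\left(5953 \cdot \frac{1}{3322} + 10433 \left(- \frac{1}{278}\right)\right) + 4305\right) - 10215 = \left(\left(\frac{5953}{3322} - \frac{10433}{278}\right) + 4305\right) - 10215 = \left(- \frac{8250873}{230879} + 4305\right) - 10215 = \frac{985683222}{230879} - 10215 = - \frac{1372745763}{230879}$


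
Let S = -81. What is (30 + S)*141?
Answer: -7191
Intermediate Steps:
(30 + S)*141 = (30 - 81)*141 = -51*141 = -7191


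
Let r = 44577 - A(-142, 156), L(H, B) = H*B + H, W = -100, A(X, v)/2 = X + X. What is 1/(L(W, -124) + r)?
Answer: 1/57445 ≈ 1.7408e-5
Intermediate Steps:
A(X, v) = 4*X (A(X, v) = 2*(X + X) = 2*(2*X) = 4*X)
L(H, B) = H + B*H (L(H, B) = B*H + H = H + B*H)
r = 45145 (r = 44577 - 4*(-142) = 44577 - 1*(-568) = 44577 + 568 = 45145)
1/(L(W, -124) + r) = 1/(-100*(1 - 124) + 45145) = 1/(-100*(-123) + 45145) = 1/(12300 + 45145) = 1/57445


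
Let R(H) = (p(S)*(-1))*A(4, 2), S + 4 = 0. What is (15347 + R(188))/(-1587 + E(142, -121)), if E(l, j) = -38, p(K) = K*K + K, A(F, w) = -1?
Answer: -15359/1625 ≈ -9.4517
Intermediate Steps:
S = -4 (S = -4 + 0 = -4)
p(K) = K + K**2 (p(K) = K**2 + K = K + K**2)
R(H) = 12 (R(H) = (-4*(1 - 4)*(-1))*(-1) = (-4*(-3)*(-1))*(-1) = (12*(-1))*(-1) = -12*(-1) = 12)
(15347 + R(188))/(-1587 + E(142, -121)) = (15347 + 12)/(-1587 - 38) = 15359/(-1625) = 15359*(-1/1625) = -15359/1625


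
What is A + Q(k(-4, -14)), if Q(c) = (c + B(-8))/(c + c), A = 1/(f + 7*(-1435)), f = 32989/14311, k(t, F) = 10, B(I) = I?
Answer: 3263134/32663865 ≈ 0.099900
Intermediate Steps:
f = 2999/1301 (f = 32989*(1/14311) = 2999/1301 ≈ 2.3051)
A = -1301/13065546 (A = 1/(2999/1301 + 7*(-1435)) = 1/(2999/1301 - 10045) = 1/(-13065546/1301) = -1301/13065546 ≈ -9.9575e-5)
Q(c) = (-8 + c)/(2*c) (Q(c) = (c - 8)/(c + c) = (-8 + c)/((2*c)) = (-8 + c)*(1/(2*c)) = (-8 + c)/(2*c))
A + Q(k(-4, -14)) = -1301/13065546 + (½)*(-8 + 10)/10 = -1301/13065546 + (½)*(⅒)*2 = -1301/13065546 + ⅒ = 3263134/32663865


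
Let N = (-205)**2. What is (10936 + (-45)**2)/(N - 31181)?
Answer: 12961/10844 ≈ 1.1952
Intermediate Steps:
N = 42025
(10936 + (-45)**2)/(N - 31181) = (10936 + (-45)**2)/(42025 - 31181) = (10936 + 2025)/10844 = 12961*(1/10844) = 12961/10844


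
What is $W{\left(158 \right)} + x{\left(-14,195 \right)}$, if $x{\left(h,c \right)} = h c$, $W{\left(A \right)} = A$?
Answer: $-2572$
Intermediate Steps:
$x{\left(h,c \right)} = c h$
$W{\left(158 \right)} + x{\left(-14,195 \right)} = 158 + 195 \left(-14\right) = 158 - 2730 = -2572$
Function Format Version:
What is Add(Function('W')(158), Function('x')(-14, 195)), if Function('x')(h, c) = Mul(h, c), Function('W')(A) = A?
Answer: -2572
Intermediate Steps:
Function('x')(h, c) = Mul(c, h)
Add(Function('W')(158), Function('x')(-14, 195)) = Add(158, Mul(195, -14)) = Add(158, -2730) = -2572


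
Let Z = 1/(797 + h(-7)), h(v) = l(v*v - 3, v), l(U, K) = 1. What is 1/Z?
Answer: 798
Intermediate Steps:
h(v) = 1
Z = 1/798 (Z = 1/(797 + 1) = 1/798 ≈ 0.0012531)
1/Z = 1/(1/798) = 798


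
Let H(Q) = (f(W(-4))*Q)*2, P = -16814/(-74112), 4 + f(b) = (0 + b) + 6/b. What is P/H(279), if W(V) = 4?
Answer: 8407/31015872 ≈ 0.00027105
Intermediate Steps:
f(b) = -4 + b + 6/b (f(b) = -4 + ((0 + b) + 6/b) = -4 + (b + 6/b) = -4 + b + 6/b)
P = 8407/37056 (P = -16814*(-1/74112) = 8407/37056 ≈ 0.22687)
H(Q) = 3*Q (H(Q) = ((-4 + 4 + 6/4)*Q)*2 = ((-4 + 4 + 6*(¼))*Q)*2 = ((-4 + 4 + 3/2)*Q)*2 = (3*Q/2)*2 = 3*Q)
P/H(279) = 8407/(37056*((3*279))) = (8407/37056)/837 = (8407/37056)*(1/837) = 8407/31015872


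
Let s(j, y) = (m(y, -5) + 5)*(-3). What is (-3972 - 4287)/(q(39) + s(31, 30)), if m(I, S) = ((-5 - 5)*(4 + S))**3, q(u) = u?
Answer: 2753/992 ≈ 2.7752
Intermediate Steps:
m(I, S) = (-40 - 10*S)**3 (m(I, S) = (-10*(4 + S))**3 = (-40 - 10*S)**3)
s(j, y) = -3015 (s(j, y) = (-1000*(4 - 5)**3 + 5)*(-3) = (-1000*(-1)**3 + 5)*(-3) = (-1000*(-1) + 5)*(-3) = (1000 + 5)*(-3) = 1005*(-3) = -3015)
(-3972 - 4287)/(q(39) + s(31, 30)) = (-3972 - 4287)/(39 - 3015) = -8259/(-2976) = -8259*(-1/2976) = 2753/992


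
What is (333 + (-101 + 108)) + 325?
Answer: 665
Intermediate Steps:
(333 + (-101 + 108)) + 325 = (333 + 7) + 325 = 340 + 325 = 665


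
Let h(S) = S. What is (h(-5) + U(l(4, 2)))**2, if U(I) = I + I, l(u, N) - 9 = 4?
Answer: 441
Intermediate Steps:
l(u, N) = 13 (l(u, N) = 9 + 4 = 13)
U(I) = 2*I
(h(-5) + U(l(4, 2)))**2 = (-5 + 2*13)**2 = (-5 + 26)**2 = 21**2 = 441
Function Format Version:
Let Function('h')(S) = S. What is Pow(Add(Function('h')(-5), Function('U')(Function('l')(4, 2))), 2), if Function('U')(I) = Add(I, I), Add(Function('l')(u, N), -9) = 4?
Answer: 441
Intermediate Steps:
Function('l')(u, N) = 13 (Function('l')(u, N) = Add(9, 4) = 13)
Function('U')(I) = Mul(2, I)
Pow(Add(Function('h')(-5), Function('U')(Function('l')(4, 2))), 2) = Pow(Add(-5, Mul(2, 13)), 2) = Pow(Add(-5, 26), 2) = Pow(21, 2) = 441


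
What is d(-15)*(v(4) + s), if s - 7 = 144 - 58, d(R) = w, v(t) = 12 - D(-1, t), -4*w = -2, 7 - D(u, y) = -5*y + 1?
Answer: 79/2 ≈ 39.500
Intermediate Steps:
D(u, y) = 6 + 5*y (D(u, y) = 7 - (-5*y + 1) = 7 - (1 - 5*y) = 7 + (-1 + 5*y) = 6 + 5*y)
w = ½ (w = -¼*(-2) = ½ ≈ 0.50000)
v(t) = 6 - 5*t (v(t) = 12 - (6 + 5*t) = 12 + (-6 - 5*t) = 6 - 5*t)
d(R) = ½
s = 93 (s = 7 + (144 - 58) = 7 + 86 = 93)
d(-15)*(v(4) + s) = ((6 - 5*4) + 93)/2 = ((6 - 20) + 93)/2 = (-14 + 93)/2 = (½)*79 = 79/2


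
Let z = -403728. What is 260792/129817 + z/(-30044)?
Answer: 15061498156/975055487 ≈ 15.447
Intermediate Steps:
260792/129817 + z/(-30044) = 260792/129817 - 403728/(-30044) = 260792*(1/129817) - 403728*(-1/30044) = 260792/129817 + 100932/7511 = 15061498156/975055487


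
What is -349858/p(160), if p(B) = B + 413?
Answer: -349858/573 ≈ -610.57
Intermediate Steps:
p(B) = 413 + B
-349858/p(160) = -349858/(413 + 160) = -349858/573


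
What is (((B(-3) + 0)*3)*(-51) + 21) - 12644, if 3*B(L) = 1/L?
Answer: -12606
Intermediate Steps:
B(L) = 1/(3*L)
(((B(-3) + 0)*3)*(-51) + 21) - 12644 = ((((⅓)/(-3) + 0)*3)*(-51) + 21) - 12644 = ((((⅓)*(-⅓) + 0)*3)*(-51) + 21) - 12644 = (((-⅑ + 0)*3)*(-51) + 21) - 12644 = (-⅑*3*(-51) + 21) - 12644 = (-⅓*(-51) + 21) - 12644 = (17 + 21) - 12644 = 38 - 12644 = -12606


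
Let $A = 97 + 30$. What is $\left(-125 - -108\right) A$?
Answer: $-2159$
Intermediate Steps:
$A = 127$
$\left(-125 - -108\right) A = \left(-125 - -108\right) 127 = \left(-125 + 108\right) 127 = \left(-17\right) 127 = -2159$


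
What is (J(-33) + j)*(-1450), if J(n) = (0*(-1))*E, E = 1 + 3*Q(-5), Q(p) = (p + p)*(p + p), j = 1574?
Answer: -2282300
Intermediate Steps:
Q(p) = 4*p² (Q(p) = (2*p)*(2*p) = 4*p²)
E = 301 (E = 1 + 3*(4*(-5)²) = 1 + 3*(4*25) = 1 + 3*100 = 1 + 300 = 301)
J(n) = 0 (J(n) = (0*(-1))*301 = 0*301 = 0)
(J(-33) + j)*(-1450) = (0 + 1574)*(-1450) = 1574*(-1450) = -2282300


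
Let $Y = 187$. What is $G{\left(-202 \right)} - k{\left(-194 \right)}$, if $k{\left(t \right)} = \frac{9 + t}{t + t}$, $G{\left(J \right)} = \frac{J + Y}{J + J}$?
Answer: $- \frac{8615}{19594} \approx -0.43968$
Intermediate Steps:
$G{\left(J \right)} = \frac{187 + J}{2 J}$ ($G{\left(J \right)} = \frac{J + 187}{J + J} = \frac{187 + J}{2 J}$)
$k{\left(t \right)} = \frac{9 + t}{2 t}$
$G{\left(-202 \right)} - k{\left(-194 \right)} = \frac{187 - 202}{2 \left(-202\right)} - \frac{9 - 194}{2 \left(-194\right)} = \frac{1}{2} \left(- \frac{1}{202}\right) \left(-15\right) - \frac{1}{2} \left(- \frac{1}{194}\right) \left(-185\right) = \frac{15}{404} - \frac{185}{388} = - \frac{8615}{19594}$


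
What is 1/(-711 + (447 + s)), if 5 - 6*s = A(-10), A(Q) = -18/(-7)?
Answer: -42/11071 ≈ -0.0037937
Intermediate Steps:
A(Q) = 18/7 (A(Q) = -18*(-⅐) = 18/7)
s = 17/42 (s = ⅚ - ⅙*18/7 = ⅚ - 3/7 = 17/42 ≈ 0.40476)
1/(-711 + (447 + s)) = 1/(-711 + (447 + 17/42)) = 1/(-711 + 18791/42) = 1/(-11071/42) = -42/11071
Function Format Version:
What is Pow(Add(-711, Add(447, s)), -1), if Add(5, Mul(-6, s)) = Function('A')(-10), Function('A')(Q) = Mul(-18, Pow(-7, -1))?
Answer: Rational(-42, 11071) ≈ -0.0037937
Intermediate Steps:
Function('A')(Q) = Rational(18, 7) (Function('A')(Q) = Mul(-18, Rational(-1, 7)) = Rational(18, 7))
s = Rational(17, 42) (s = Add(Rational(5, 6), Mul(Rational(-1, 6), Rational(18, 7))) = Add(Rational(5, 6), Rational(-3, 7)) = Rational(17, 42) ≈ 0.40476)
Pow(Add(-711, Add(447, s)), -1) = Pow(Add(-711, Add(447, Rational(17, 42))), -1) = Pow(Add(-711, Rational(18791, 42)), -1) = Pow(Rational(-11071, 42), -1) = Rational(-42, 11071)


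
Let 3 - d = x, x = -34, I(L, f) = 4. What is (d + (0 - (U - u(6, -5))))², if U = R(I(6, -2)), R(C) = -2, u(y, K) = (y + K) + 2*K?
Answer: 900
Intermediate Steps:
u(y, K) = y + 3*K (u(y, K) = (K + y) + 2*K = y + 3*K)
U = -2
d = 37 (d = 3 - 1*(-34) = 3 + 34 = 37)
(d + (0 - (U - u(6, -5))))² = (37 + (0 - (-2 - (6 + 3*(-5)))))² = (37 + (0 - (-2 - (6 - 15))))² = (37 + (0 - (-2 - 1*(-9))))² = (37 + (0 - (-2 + 9)))² = (37 + (0 - 1*7))² = (37 + (0 - 7))² = (37 - 7)² = 30² = 900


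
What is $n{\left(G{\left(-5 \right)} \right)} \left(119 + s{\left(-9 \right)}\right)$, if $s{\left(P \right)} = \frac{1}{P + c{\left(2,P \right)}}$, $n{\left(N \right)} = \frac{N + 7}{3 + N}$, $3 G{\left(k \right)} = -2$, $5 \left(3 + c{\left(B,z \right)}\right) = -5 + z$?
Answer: $\frac{167219}{518} \approx 322.82$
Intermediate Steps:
$c{\left(B,z \right)} = -4 + \frac{z}{5}$ ($c{\left(B,z \right)} = -3 + \frac{-5 + z}{5} = -3 + \left(-1 + \frac{z}{5}\right) = -4 + \frac{z}{5}$)
$G{\left(k \right)} = - \frac{2}{3}$ ($G{\left(k \right)} = \frac{1}{3} \left(-2\right) = - \frac{2}{3}$)
$n{\left(N \right)} = \frac{7 + N}{3 + N}$
$s{\left(P \right)} = \frac{1}{-4 + \frac{6 P}{5}}$ ($s{\left(P \right)} = \frac{1}{P + \left(-4 + \frac{P}{5}\right)} = \frac{1}{-4 + \frac{6 P}{5}}$)
$n{\left(G{\left(-5 \right)} \right)} \left(119 + s{\left(-9 \right)}\right) = \frac{7 - \frac{2}{3}}{3 - \frac{2}{3}} \left(119 + \frac{5}{2 \left(-10 + 3 \left(-9\right)\right)}\right) = \frac{1}{\frac{7}{3}} \cdot \frac{19}{3} \left(119 + \frac{5}{2 \left(-10 - 27\right)}\right) = \frac{3}{7} \cdot \frac{19}{3} \left(119 + \frac{5}{2 \left(-37\right)}\right) = \frac{19 \left(119 + \frac{5}{2} \left(- \frac{1}{37}\right)\right)}{7} = \frac{19 \left(119 - \frac{5}{74}\right)}{7} = \frac{19}{7} \cdot \frac{8801}{74} = \frac{167219}{518}$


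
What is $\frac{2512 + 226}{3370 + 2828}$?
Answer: $\frac{1369}{3099} \approx 0.44176$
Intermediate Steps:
$\frac{2512 + 226}{3370 + 2828} = \frac{2738}{6198} = 2738 \cdot \frac{1}{6198} = \frac{1369}{3099}$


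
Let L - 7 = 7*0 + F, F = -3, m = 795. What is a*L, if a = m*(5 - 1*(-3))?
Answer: 25440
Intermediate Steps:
L = 4 (L = 7 + (7*0 - 3) = 7 + (0 - 3) = 7 - 3 = 4)
a = 6360 (a = 795*(5 - 1*(-3)) = 795*(5 + 3) = 795*8 = 6360)
a*L = 6360*4 = 25440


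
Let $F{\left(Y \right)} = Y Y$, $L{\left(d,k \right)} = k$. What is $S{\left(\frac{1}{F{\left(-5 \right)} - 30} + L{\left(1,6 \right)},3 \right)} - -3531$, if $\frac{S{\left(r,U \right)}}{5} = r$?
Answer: $3560$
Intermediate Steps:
$F{\left(Y \right)} = Y^{2}$
$S{\left(r,U \right)} = 5 r$
$S{\left(\frac{1}{F{\left(-5 \right)} - 30} + L{\left(1,6 \right)},3 \right)} - -3531 = 5 \left(\frac{1}{\left(-5\right)^{2} - 30} + 6\right) - -3531 = 5 \left(\frac{1}{25 - 30} + 6\right) + 3531 = 5 \left(\frac{1}{-5} + 6\right) + 3531 = 5 \left(- \frac{1}{5} + 6\right) + 3531 = 5 \cdot \frac{29}{5} + 3531 = 29 + 3531 = 3560$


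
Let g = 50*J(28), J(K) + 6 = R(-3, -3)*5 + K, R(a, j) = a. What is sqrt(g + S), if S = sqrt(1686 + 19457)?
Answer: sqrt(350 + sqrt(21143)) ≈ 22.258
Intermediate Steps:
S = sqrt(21143) ≈ 145.41
J(K) = -21 + K (J(K) = -6 + (-3*5 + K) = -6 + (-15 + K) = -21 + K)
g = 350 (g = 50*(-21 + 28) = 50*7 = 350)
sqrt(g + S) = sqrt(350 + sqrt(21143))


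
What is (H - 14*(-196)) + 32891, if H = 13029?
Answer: 48664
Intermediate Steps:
(H - 14*(-196)) + 32891 = (13029 - 14*(-196)) + 32891 = (13029 + 2744) + 32891 = 15773 + 32891 = 48664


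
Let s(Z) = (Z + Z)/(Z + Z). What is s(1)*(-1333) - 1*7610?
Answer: -8943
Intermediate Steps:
s(Z) = 1 (s(Z) = (2*Z)/((2*Z)) = (2*Z)*(1/(2*Z)) = 1)
s(1)*(-1333) - 1*7610 = 1*(-1333) - 1*7610 = -1333 - 7610 = -8943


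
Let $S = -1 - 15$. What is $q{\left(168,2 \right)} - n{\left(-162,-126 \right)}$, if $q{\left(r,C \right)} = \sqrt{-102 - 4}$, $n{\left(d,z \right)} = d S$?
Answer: $-2592 + i \sqrt{106} \approx -2592.0 + 10.296 i$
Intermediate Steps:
$S = -16$ ($S = -1 - 15 = -16$)
$n{\left(d,z \right)} = - 16 d$ ($n{\left(d,z \right)} = d \left(-16\right) = - 16 d$)
$q{\left(r,C \right)} = i \sqrt{106}$ ($q{\left(r,C \right)} = \sqrt{-106} = i \sqrt{106}$)
$q{\left(168,2 \right)} - n{\left(-162,-126 \right)} = i \sqrt{106} - \left(-16\right) \left(-162\right) = i \sqrt{106} - 2592 = -2592 + i \sqrt{106}$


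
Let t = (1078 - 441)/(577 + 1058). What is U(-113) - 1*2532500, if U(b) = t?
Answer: -4140636863/1635 ≈ -2.5325e+6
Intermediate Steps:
t = 637/1635 ≈ 0.38960
U(b) = 637/1635
U(-113) - 1*2532500 = 637/1635 - 1*2532500 = 637/1635 - 2532500 = -4140636863/1635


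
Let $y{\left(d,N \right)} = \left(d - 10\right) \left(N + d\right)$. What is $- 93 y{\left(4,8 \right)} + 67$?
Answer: $6763$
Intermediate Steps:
$y{\left(d,N \right)} = \left(-10 + d\right) \left(N + d\right)$
$- 93 y{\left(4,8 \right)} + 67 = - 93 \left(4^{2} - 80 - 40 + 8 \cdot 4\right) + 67 = - 93 \left(16 - 80 - 40 + 32\right) + 67 = \left(-93\right) \left(-72\right) + 67 = 6696 + 67 = 6763$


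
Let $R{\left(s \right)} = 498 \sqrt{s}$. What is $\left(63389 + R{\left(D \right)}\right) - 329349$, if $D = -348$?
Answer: $-265960 + 996 i \sqrt{87} \approx -2.6596 \cdot 10^{5} + 9290.1 i$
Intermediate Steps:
$\left(63389 + R{\left(D \right)}\right) - 329349 = \left(63389 + 498 \sqrt{-348}\right) - 329349 = \left(63389 + 498 \cdot 2 i \sqrt{87}\right) - 329349 = \left(63389 + 996 i \sqrt{87}\right) - 329349 = -265960 + 996 i \sqrt{87}$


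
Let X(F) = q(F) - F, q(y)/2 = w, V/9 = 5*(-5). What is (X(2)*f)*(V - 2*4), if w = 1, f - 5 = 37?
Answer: 0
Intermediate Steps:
f = 42 (f = 5 + 37 = 42)
V = -225 (V = 9*(5*(-5)) = 9*(-25) = -225)
q(y) = 2 (q(y) = 2*1 = 2)
X(F) = 2 - F
(X(2)*f)*(V - 2*4) = ((2 - 1*2)*42)*(-225 - 2*4) = ((2 - 2)*42)*(-225 - 8) = (0*42)*(-233) = 0*(-233) = 0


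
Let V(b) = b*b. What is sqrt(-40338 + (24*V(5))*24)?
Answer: 3*I*sqrt(2882) ≈ 161.05*I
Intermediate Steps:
V(b) = b**2
sqrt(-40338 + (24*V(5))*24) = sqrt(-40338 + (24*5**2)*24) = sqrt(-40338 + (24*25)*24) = sqrt(-40338 + 600*24) = sqrt(-40338 + 14400) = sqrt(-25938) = 3*I*sqrt(2882)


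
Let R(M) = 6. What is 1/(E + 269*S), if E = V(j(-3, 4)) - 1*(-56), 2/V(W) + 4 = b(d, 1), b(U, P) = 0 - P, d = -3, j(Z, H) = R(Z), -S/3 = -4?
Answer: 5/16418 ≈ 0.00030454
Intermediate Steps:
S = 12 (S = -3*(-4) = 12)
j(Z, H) = 6
b(U, P) = -P
V(W) = -2/5 (V(W) = 2/(-4 - 1*1) = 2/(-4 - 1) = 2/(-5) = 2*(-1/5) = -2/5)
E = 278/5 (E = -2/5 - 1*(-56) = -2/5 + 56 = 278/5 ≈ 55.600)
1/(E + 269*S) = 1/(278/5 + 269*12) = 1/(278/5 + 3228) = 1/(16418/5) = 5/16418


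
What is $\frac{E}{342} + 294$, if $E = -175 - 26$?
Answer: $\frac{33449}{114} \approx 293.41$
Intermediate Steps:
$E = -201$ ($E = -175 - 26 = -201$)
$\frac{E}{342} + 294 = - \frac{201}{342} + 294 = \left(-201\right) \frac{1}{342} + 294 = - \frac{67}{114} + 294 = \frac{33449}{114}$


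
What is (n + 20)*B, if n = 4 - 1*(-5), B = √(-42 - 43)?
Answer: 29*I*√85 ≈ 267.37*I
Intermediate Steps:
B = I*√85 (B = √(-85) = I*√85 ≈ 9.2195*I)
n = 9 (n = 4 + 5 = 9)
(n + 20)*B = (9 + 20)*(I*√85) = 29*(I*√85) = 29*I*√85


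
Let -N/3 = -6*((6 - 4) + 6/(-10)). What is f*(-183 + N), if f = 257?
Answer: -202773/5 ≈ -40555.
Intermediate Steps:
N = 126/5 (N = -(-18)*((6 - 4) + 6/(-10)) = -(-18)*(2 + 6*(-⅒)) = -(-18)*(2 - ⅗) = -(-18)*7/5 = -3*(-42/5) = 126/5 ≈ 25.200)
f*(-183 + N) = 257*(-183 + 126/5) = 257*(-789/5) = -202773/5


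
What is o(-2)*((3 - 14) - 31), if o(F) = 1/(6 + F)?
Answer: -21/2 ≈ -10.500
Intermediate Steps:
o(-2)*((3 - 14) - 31) = ((3 - 14) - 31)/(6 - 2) = (-11 - 31)/4 = (¼)*(-42) = -21/2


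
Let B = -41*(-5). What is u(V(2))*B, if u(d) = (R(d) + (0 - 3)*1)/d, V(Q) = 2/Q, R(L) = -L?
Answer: -820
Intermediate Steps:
u(d) = (-3 - d)/d (u(d) = (-d + (0 - 3)*1)/d = (-d - 3*1)/d = (-d - 3)/d = (-3 - d)/d)
B = 205
u(V(2))*B = ((-3 - 2/2)/((2/2)))*205 = ((-3 - 2/2)/((2*(½))))*205 = ((-3 - 1*1)/1)*205 = (1*(-3 - 1))*205 = (1*(-4))*205 = -4*205 = -820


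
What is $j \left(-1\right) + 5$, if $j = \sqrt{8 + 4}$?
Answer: $5 - 2 \sqrt{3} \approx 1.5359$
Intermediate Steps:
$j = 2 \sqrt{3}$ ($j = \sqrt{12} = 2 \sqrt{3} \approx 3.4641$)
$j \left(-1\right) + 5 = 2 \sqrt{3} \left(-1\right) + 5 = - 2 \sqrt{3} + 5 = 5 - 2 \sqrt{3}$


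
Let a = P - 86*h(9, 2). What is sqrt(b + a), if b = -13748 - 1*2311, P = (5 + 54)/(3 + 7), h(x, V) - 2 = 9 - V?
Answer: I*sqrt(1682710)/10 ≈ 129.72*I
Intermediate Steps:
h(x, V) = 11 - V (h(x, V) = 2 + (9 - V) = 11 - V)
P = 59/10 ≈ 5.9000
b = -16059 (b = -13748 - 2311 = -16059)
a = -7681/10 (a = 59/10 - 86*(11 - 1*2) = 59/10 - 86*(11 - 2) = 59/10 - 86*9 = 59/10 - 774 = -7681/10 ≈ -768.10)
sqrt(b + a) = sqrt(-16059 - 7681/10) = sqrt(-168271/10) = I*sqrt(1682710)/10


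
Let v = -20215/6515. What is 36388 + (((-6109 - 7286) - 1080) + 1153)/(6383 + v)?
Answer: 151238151881/4156503 ≈ 36386.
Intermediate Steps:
v = -4043/1303 (v = -20215*1/6515 = -4043/1303 ≈ -3.1028)
36388 + (((-6109 - 7286) - 1080) + 1153)/(6383 + v) = 36388 + (((-6109 - 7286) - 1080) + 1153)/(6383 - 4043/1303) = 36388 + ((-13395 - 1080) + 1153)/(8313006/1303) = 36388 + (-14475 + 1153)*(1303/8313006) = 36388 - 13322*1303/8313006 = 36388 - 8679283/4156503 = 151238151881/4156503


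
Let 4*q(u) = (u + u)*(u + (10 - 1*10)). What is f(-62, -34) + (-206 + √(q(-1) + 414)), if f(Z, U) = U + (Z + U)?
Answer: -336 + √1658/2 ≈ -315.64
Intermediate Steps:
q(u) = u²/2 (q(u) = ((u + u)*(u + (10 - 1*10)))/4 = ((2*u)*(u + (10 - 10)))/4 = ((2*u)*(u + 0))/4 = ((2*u)*u)/4 = (2*u²)/4 = u²/2)
f(Z, U) = Z + 2*U (f(Z, U) = U + (U + Z) = Z + 2*U)
f(-62, -34) + (-206 + √(q(-1) + 414)) = (-62 + 2*(-34)) + (-206 + √((½)*(-1)² + 414)) = (-62 - 68) + (-206 + √((½)*1 + 414)) = -130 + (-206 + √(½ + 414)) = -130 + (-206 + √(829/2)) = -130 + (-206 + √1658/2) = -336 + √1658/2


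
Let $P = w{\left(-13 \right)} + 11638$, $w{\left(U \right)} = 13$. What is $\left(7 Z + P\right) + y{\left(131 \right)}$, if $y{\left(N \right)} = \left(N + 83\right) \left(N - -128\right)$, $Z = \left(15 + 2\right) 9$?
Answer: $68148$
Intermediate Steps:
$Z = 153$ ($Z = 17 \cdot 9 = 153$)
$y{\left(N \right)} = \left(83 + N\right) \left(128 + N\right)$ ($y{\left(N \right)} = \left(83 + N\right) \left(N + 128\right) = \left(83 + N\right) \left(128 + N\right)$)
$P = 11651$ ($P = 13 + 11638 = 11651$)
$\left(7 Z + P\right) + y{\left(131 \right)} = \left(7 \cdot 153 + 11651\right) + \left(10624 + 131^{2} + 211 \cdot 131\right) = \left(1071 + 11651\right) + \left(10624 + 17161 + 27641\right) = 12722 + 55426 = 68148$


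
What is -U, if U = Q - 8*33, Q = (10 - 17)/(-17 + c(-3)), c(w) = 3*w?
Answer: 6857/26 ≈ 263.73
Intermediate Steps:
Q = 7/26 (Q = (10 - 17)/(-17 + 3*(-3)) = -7/(-17 - 9) = -7/(-26) = -7*(-1/26) = 7/26 ≈ 0.26923)
U = -6857/26 (U = 7/26 - 8*33 = 7/26 - 264 = -6857/26 ≈ -263.73)
-U = -1*(-6857/26) = 6857/26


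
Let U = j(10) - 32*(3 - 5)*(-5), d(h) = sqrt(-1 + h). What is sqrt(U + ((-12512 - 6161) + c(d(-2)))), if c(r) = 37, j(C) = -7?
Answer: 21*I*sqrt(43) ≈ 137.71*I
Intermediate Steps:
U = -327 (U = -7 - 32*(3 - 5)*(-5) = -7 - (-64)*(-5) = -7 - 32*10 = -7 - 320 = -327)
sqrt(U + ((-12512 - 6161) + c(d(-2)))) = sqrt(-327 + ((-12512 - 6161) + 37)) = sqrt(-327 + (-18673 + 37)) = sqrt(-327 - 18636) = sqrt(-18963) = 21*I*sqrt(43)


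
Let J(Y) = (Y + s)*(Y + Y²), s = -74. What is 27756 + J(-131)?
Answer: -3463394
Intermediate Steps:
J(Y) = (-74 + Y)*(Y + Y²) (J(Y) = (Y - 74)*(Y + Y²) = (-74 + Y)*(Y + Y²))
27756 + J(-131) = 27756 - 131*(-74 + (-131)² - 73*(-131)) = 27756 - 131*(-74 + 17161 + 9563) = 27756 - 131*26650 = 27756 - 3491150 = -3463394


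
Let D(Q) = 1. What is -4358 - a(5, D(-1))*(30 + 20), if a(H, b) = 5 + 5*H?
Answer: -5858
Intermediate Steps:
-4358 - a(5, D(-1))*(30 + 20) = -4358 - (5 + 5*5)*(30 + 20) = -4358 - (5 + 25)*50 = -4358 - 30*50 = -4358 - 1*1500 = -4358 - 1500 = -5858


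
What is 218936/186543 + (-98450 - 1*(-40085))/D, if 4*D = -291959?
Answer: 107470664404/54462907737 ≈ 1.9733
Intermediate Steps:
D = -291959/4 (D = (¼)*(-291959) = -291959/4 ≈ -72990.)
218936/186543 + (-98450 - 1*(-40085))/D = 218936/186543 + (-98450 - 1*(-40085))/(-291959/4) = 218936*(1/186543) + (-98450 + 40085)*(-4/291959) = 218936/186543 - 58365*(-4/291959) = 218936/186543 + 233460/291959 = 107470664404/54462907737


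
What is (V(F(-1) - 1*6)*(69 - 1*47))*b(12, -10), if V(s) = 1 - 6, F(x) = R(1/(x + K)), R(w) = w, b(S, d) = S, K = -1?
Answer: -1320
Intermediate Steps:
F(x) = 1/(-1 + x) (F(x) = 1/(x - 1) = 1/(-1 + x))
V(s) = -5
(V(F(-1) - 1*6)*(69 - 1*47))*b(12, -10) = -5*(69 - 1*47)*12 = -5*(69 - 47)*12 = -5*22*12 = -110*12 = -1320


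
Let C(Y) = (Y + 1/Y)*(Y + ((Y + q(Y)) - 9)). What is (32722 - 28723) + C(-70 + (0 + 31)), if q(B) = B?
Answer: 115911/13 ≈ 8916.2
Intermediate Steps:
C(Y) = (-9 + 3*Y)*(Y + 1/Y) (C(Y) = (Y + 1/Y)*(Y + ((Y + Y) - 9)) = (Y + 1/Y)*(Y + (2*Y - 9)) = (Y + 1/Y)*(Y + (-9 + 2*Y)) = (Y + 1/Y)*(-9 + 3*Y) = (-9 + 3*Y)*(Y + 1/Y))
(32722 - 28723) + C(-70 + (0 + 31)) = (32722 - 28723) + (3 - 9*(-70 + (0 + 31)) - 9/(-70 + (0 + 31)) + 3*(-70 + (0 + 31))²) = 3999 + (3 - 9*(-70 + 31) - 9/(-70 + 31) + 3*(-70 + 31)²) = 3999 + (3 - 9*(-39) - 9/(-39) + 3*(-39)²) = 3999 + (3 + 351 - 9*(-1/39) + 3*1521) = 3999 + (3 + 351 + 3/13 + 4563) = 3999 + 63924/13 = 115911/13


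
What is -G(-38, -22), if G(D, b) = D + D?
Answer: 76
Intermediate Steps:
G(D, b) = 2*D
-G(-38, -22) = -2*(-38) = -1*(-76) = 76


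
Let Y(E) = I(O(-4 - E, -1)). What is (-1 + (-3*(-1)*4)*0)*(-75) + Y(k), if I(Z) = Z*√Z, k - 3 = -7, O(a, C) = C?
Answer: 75 - I ≈ 75.0 - 1.0*I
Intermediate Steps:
k = -4 (k = 3 - 7 = -4)
I(Z) = Z^(3/2)
Y(E) = -I (Y(E) = (-1)^(3/2) = -I)
(-1 + (-3*(-1)*4)*0)*(-75) + Y(k) = (-1 + (-3*(-1)*4)*0)*(-75) - I = (-1 + (3*4)*0)*(-75) - I = (-1 + 12*0)*(-75) - I = (-1 + 0)*(-75) - I = -1*(-75) - I = 75 - I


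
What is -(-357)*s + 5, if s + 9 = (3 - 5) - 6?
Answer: -6064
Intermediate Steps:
s = -17 (s = -9 + ((3 - 5) - 6) = -9 + (-2 - 6) = -9 - 8 = -17)
-(-357)*s + 5 = -(-357)*(-17) + 5 = -119*51 + 5 = -6069 + 5 = -6064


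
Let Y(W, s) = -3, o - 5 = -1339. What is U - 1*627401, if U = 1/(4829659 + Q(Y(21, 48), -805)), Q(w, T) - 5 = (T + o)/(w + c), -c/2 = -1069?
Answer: -6469339067655766/10311330501 ≈ -6.2740e+5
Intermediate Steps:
o = -1334 (o = 5 - 1339 = -1334)
c = 2138 (c = -2*(-1069) = 2138)
Q(w, T) = 5 + (-1334 + T)/(2138 + w) (Q(w, T) = 5 + (T - 1334)/(w + 2138) = 5 + (-1334 + T)/(2138 + w))
U = 2135/10311330501 (U = 1/(4829659 + (9356 - 805 + 5*(-3))/(2138 - 3)) = 1/(4829659 + (9356 - 805 - 15)/2135) = 1/(4829659 + (1/2135)*8536) = 1/(4829659 + 8536/2135) = 1/(10311330501/2135) = 2135/10311330501 ≈ 2.0705e-7)
U - 1*627401 = 2135/10311330501 - 1*627401 = 2135/10311330501 - 627401 = -6469339067655766/10311330501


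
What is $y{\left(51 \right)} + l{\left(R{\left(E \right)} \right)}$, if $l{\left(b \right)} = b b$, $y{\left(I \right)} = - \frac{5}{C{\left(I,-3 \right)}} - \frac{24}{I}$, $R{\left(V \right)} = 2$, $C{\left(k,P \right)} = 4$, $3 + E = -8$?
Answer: $\frac{155}{68} \approx 2.2794$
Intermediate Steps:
$E = -11$ ($E = -3 - 8 = -11$)
$y{\left(I \right)} = - \frac{5}{4} - \frac{24}{I}$
$l{\left(b \right)} = b^{2}$
$y{\left(51 \right)} + l{\left(R{\left(E \right)} \right)} = \left(- \frac{5}{4} - \frac{24}{51}\right) + 2^{2} = \left(- \frac{5}{4} - \frac{8}{17}\right) + 4 = - \frac{117}{68} + 4 = \frac{155}{68}$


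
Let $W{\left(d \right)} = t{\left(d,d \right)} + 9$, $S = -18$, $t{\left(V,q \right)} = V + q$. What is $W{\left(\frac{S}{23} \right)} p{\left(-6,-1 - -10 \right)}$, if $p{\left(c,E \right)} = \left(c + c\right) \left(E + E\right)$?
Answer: $- \frac{36936}{23} \approx -1605.9$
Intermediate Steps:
$p{\left(c,E \right)} = 4 E c$ ($p{\left(c,E \right)} = 2 c 2 E = 4 E c$)
$W{\left(d \right)} = 9 + 2 d$ ($W{\left(d \right)} = \left(d + d\right) + 9 = 2 d + 9 = 9 + 2 d$)
$W{\left(\frac{S}{23} \right)} p{\left(-6,-1 - -10 \right)} = \left(9 + 2 \left(- \frac{18}{23}\right)\right) 4 \left(-1 - -10\right) \left(-6\right) = \left(9 + 2 \left(\left(-18\right) \frac{1}{23}\right)\right) 4 \left(-1 + 10\right) \left(-6\right) = \left(9 + 2 \left(- \frac{18}{23}\right)\right) 4 \cdot 9 \left(-6\right) = \left(9 - \frac{36}{23}\right) \left(-216\right) = \frac{171}{23} \left(-216\right) = - \frac{36936}{23}$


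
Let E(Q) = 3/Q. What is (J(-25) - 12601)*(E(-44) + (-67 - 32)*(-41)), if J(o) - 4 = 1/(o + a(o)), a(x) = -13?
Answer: -7771831581/152 ≈ -5.1130e+7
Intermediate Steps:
J(o) = 4 + 1/(-13 + o) (J(o) = 4 + 1/(o - 13) = 4 + 1/(-13 + o))
(J(-25) - 12601)*(E(-44) + (-67 - 32)*(-41)) = ((-51 + 4*(-25))/(-13 - 25) - 12601)*(3/(-44) + (-67 - 32)*(-41)) = ((-51 - 100)/(-38) - 12601)*(3*(-1/44) - 99*(-41)) = (-1/38*(-151) - 12601)*(-3/44 + 4059) = (151/38 - 12601)*(178593/44) = -478687/38*178593/44 = -7771831581/152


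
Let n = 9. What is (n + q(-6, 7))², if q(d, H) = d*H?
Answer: 1089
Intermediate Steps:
q(d, H) = H*d
(n + q(-6, 7))² = (9 + 7*(-6))² = (9 - 42)² = (-33)² = 1089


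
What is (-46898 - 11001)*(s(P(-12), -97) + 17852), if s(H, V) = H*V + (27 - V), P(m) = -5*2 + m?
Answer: -1164348890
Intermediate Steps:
P(m) = -10 + m
s(H, V) = 27 - V + H*V
(-46898 - 11001)*(s(P(-12), -97) + 17852) = (-46898 - 11001)*((27 - 1*(-97) + (-10 - 12)*(-97)) + 17852) = -57899*((27 + 97 - 22*(-97)) + 17852) = -57899*((27 + 97 + 2134) + 17852) = -57899*(2258 + 17852) = -57899*20110 = -1164348890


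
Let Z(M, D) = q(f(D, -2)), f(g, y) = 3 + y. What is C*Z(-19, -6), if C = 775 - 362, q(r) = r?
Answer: 413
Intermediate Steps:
Z(M, D) = 1 (Z(M, D) = 3 - 2 = 1)
C = 413
C*Z(-19, -6) = 413*1 = 413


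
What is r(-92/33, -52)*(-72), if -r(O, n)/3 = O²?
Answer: 203136/121 ≈ 1678.8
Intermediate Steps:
r(O, n) = -3*O²
r(-92/33, -52)*(-72) = -3*(-92/33)²*(-72) = -3*8464/1089*(-72) = -8464/363*(-72) = 203136/121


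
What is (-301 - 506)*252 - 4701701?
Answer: -4905065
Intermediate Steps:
(-301 - 506)*252 - 4701701 = -807*252 - 4701701 = -203364 - 4701701 = -4905065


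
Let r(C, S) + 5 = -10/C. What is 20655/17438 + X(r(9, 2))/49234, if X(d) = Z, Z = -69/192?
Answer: 32541504103/27473359744 ≈ 1.1845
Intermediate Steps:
r(C, S) = -5 - 10/C
Z = -23/64 (Z = -69*1/192 = -23/64 ≈ -0.35938)
X(d) = -23/64
20655/17438 + X(r(9, 2))/49234 = 20655/17438 - 23/64/49234 = 20655*(1/17438) - 23/64*1/49234 = 20655/17438 - 23/3150976 = 32541504103/27473359744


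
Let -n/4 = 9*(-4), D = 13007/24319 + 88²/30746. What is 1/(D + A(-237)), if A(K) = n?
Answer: 373855987/54129381907 ≈ 0.0069067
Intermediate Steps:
D = 294119779/373855987 (D = 13007*(1/24319) + 7744*(1/30746) = 13007/24319 + 3872/15373 = 294119779/373855987 ≈ 0.78672)
n = 144 (n = -36*(-4) = -4*(-36) = 144)
A(K) = 144
1/(D + A(-237)) = 1/(294119779/373855987 + 144) = 1/(54129381907/373855987) = 373855987/54129381907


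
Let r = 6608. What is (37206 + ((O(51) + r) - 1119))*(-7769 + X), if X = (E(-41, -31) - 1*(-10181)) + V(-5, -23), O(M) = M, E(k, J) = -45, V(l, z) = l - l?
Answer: 101179782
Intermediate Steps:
V(l, z) = 0
X = 10136 (X = (-45 - 1*(-10181)) + 0 = (-45 + 10181) + 0 = 10136 + 0 = 10136)
(37206 + ((O(51) + r) - 1119))*(-7769 + X) = (37206 + ((51 + 6608) - 1119))*(-7769 + 10136) = (37206 + (6659 - 1119))*2367 = (37206 + 5540)*2367 = 42746*2367 = 101179782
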